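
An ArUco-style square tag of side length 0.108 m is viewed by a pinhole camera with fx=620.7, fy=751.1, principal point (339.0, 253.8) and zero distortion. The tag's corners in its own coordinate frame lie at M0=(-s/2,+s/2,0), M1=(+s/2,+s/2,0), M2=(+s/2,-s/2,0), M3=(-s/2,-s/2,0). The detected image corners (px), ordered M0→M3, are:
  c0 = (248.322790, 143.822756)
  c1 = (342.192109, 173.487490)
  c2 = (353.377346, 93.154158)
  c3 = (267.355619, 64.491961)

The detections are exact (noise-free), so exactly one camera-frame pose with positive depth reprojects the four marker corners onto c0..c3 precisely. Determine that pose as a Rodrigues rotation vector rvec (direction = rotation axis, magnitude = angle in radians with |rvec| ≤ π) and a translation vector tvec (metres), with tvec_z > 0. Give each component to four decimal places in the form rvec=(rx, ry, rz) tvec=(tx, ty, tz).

Intrinsics K: fx=620.7, fy=751.1, cx=339.0, cy=253.8
Marker side s = 0.108 m; corners in marker frame (Z=0):
  M0 = (-0.0540, +0.0540, 0)
  M1 = (+0.0540, +0.0540, 0)
  M2 = (+0.0540, -0.0540, 0)
  M3 = (-0.0540, -0.0540, 0)
Detected image corners:
  c0 = (248.322790, 143.822756) px
  c1 = (342.192109, 173.487490) px
  c2 = (353.377346, 93.154158) px
  c3 = (267.355619, 64.491961) px
Planar DLT: solve 8×8 A·h = b for H (H[2,2]=1):
  H  [+882.32306 -375.62494 +303.53918]
  H  [+289.84413 +646.66495 +117.19148]
  H  [+0.16850 -0.77955 +1.00000]
B = K⁻¹H; ‖b₁‖=1.379889, ‖b₂‖=1.379889; λ = 2/(‖b₁‖+‖b₂‖) = 0.724696, sign → tz>0 ⇒ λ=+0.724696
r₁ = λ·B[:,0] = (+0.96346,+0.23839,+0.12211); r₂ = λ·B[:,1] = (-0.13002,+0.81483,-0.56494)
r₃ = r₁×r₂ = (-0.23418,+0.52842,+0.81605); SVD([r₁ r₂ r₃]) → R = UVᵀ:
  R  [+0.96346 -0.13002 -0.23418]
  R  [+0.23839 +0.81483 +0.52842]
  R  [+0.12211 -0.56494 +0.81605]
t = (-0.04140, -0.13181, +0.72470) m
tr R = 2.594337; θ = arccos((tr R − 1)/2) = 0.648206 rad = 37.139°
axis k = ((R−Rᵀ)₃₂, (R−Rᵀ)₁₃, (R−Rᵀ)₂₁) / (2 sinθ) = (-0.905460, -0.295058, +0.305096)
rvec = θ·k = (-0.586924, -0.191258, +0.197765)

rvec=(-0.5869, -0.1913, 0.1978) tvec=(-0.0414, -0.1318, 0.7247)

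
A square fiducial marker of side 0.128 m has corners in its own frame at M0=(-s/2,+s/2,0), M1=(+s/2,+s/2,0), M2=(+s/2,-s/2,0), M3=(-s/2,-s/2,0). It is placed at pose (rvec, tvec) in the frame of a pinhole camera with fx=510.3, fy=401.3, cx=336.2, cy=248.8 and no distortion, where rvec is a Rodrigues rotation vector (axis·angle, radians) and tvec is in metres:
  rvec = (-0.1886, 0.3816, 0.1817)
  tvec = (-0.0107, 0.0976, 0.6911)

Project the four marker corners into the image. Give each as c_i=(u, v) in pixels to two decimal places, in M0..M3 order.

Intrinsics K: fx=510.3, fy=401.3, cx=336.2, cy=248.8
Marker side s = 0.128 m; corners in marker frame (Z=0):
  M0 = (-0.0640, +0.0640, 0)
  M1 = (+0.0640, +0.0640, 0)
  M2 = (+0.0640, -0.0640, 0)
  M3 = (-0.0640, -0.0640, 0)
rvec = (-0.1886, 0.3816, 0.1817), |rvec| = θ = 0.46282 rad = 26.518°
Rodrigues: sinθ=0.44647, 1−cosθ=0.10520; R = I + sinθ·[k]× + (1−cosθ)·[k]×²:
    [+0.91227 -0.21063 +0.35129]
    [+0.13994 +0.96632 +0.21599]
    [-0.38495 -0.14788 +0.91101]
t = (-0.0107, 0.0976, 0.6911) m
M0: Pc = R·M0+t = (-0.08257, +0.15049, +0.70627); u = 510.3·(-0.08257)/0.70627 + 336.2 = 276.5444, v = 401.3·(+0.15049)/0.70627 + 248.8 = 334.3066
M1: Pc = R·M1+t = (+0.03420, +0.16840, +0.65700); u = 510.3·(+0.03420)/0.65700 + 336.2 = 362.7673, v = 401.3·(+0.16840)/0.65700 + 248.8 = 351.6601
M2: Pc = R·M2+t = (+0.06117, +0.04471, +0.67593); u = 510.3·(+0.06117)/0.67593 + 336.2 = 382.3775, v = 401.3·(+0.04471)/0.67593 + 248.8 = 275.3454
M3: Pc = R·M3+t = (-0.05560, +0.02680, +0.72520); u = 510.3·(-0.05560)/0.72520 + 336.2 = 297.0728, v = 401.3·(+0.02680)/0.72520 + 248.8 = 263.6301

c0=(276.54, 334.31) c1=(362.77, 351.66) c2=(382.38, 275.35) c3=(297.07, 263.63)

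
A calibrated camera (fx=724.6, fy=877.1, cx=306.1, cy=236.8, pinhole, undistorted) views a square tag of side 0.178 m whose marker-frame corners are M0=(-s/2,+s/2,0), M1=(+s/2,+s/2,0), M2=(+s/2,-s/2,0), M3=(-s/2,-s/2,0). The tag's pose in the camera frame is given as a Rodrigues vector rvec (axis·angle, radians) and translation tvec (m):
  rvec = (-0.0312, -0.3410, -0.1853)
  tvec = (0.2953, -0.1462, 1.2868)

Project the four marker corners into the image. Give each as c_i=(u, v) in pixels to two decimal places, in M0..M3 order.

Intrinsics K: fx=724.6, fy=877.1, cx=306.1, cy=236.8
Marker side s = 0.178 m; corners in marker frame (Z=0):
  M0 = (-0.0890, +0.0890, 0)
  M1 = (+0.0890, +0.0890, 0)
  M2 = (+0.0890, -0.0890, 0)
  M3 = (-0.0890, -0.0890, 0)
rvec = (-0.0312, -0.3410, -0.1853), |rvec| = θ = 0.38935 rad = 22.308°
Rodrigues: sinθ=0.37958, 1−cosθ=0.07484; R = I + sinθ·[k]× + (1−cosθ)·[k]×²:
    [+0.92564 +0.18591 -0.32960]
    [-0.17540 +0.98257 +0.06161]
    [+0.33530 +0.00078 +0.94211]
t = (0.2953, -0.1462, 1.2868) m
M0: Pc = R·M0+t = (+0.22946, -0.04314, +1.25703); u = 724.6·(+0.22946)/1.25703 + 306.1 = 438.3720, v = 877.1·(-0.04314)/1.25703 + 236.8 = 206.6982
M1: Pc = R·M1+t = (+0.39423, -0.07436, +1.31671); u = 724.6·(+0.39423)/1.31671 + 306.1 = 523.0475, v = 877.1·(-0.07436)/1.31671 + 236.8 = 187.2652
M2: Pc = R·M2+t = (+0.36114, -0.24926, +1.31657); u = 724.6·(+0.36114)/1.31657 + 306.1 = 504.8579, v = 877.1·(-0.24926)/1.31657 + 236.8 = 70.7437
M3: Pc = R·M3+t = (+0.19637, -0.21804, +1.25689); u = 724.6·(+0.19637)/1.25689 + 306.1 = 419.3093, v = 877.1·(-0.21804)/1.25689 + 236.8 = 84.6458

c0=(438.37, 206.70) c1=(523.05, 187.27) c2=(504.86, 70.74) c3=(419.31, 84.65)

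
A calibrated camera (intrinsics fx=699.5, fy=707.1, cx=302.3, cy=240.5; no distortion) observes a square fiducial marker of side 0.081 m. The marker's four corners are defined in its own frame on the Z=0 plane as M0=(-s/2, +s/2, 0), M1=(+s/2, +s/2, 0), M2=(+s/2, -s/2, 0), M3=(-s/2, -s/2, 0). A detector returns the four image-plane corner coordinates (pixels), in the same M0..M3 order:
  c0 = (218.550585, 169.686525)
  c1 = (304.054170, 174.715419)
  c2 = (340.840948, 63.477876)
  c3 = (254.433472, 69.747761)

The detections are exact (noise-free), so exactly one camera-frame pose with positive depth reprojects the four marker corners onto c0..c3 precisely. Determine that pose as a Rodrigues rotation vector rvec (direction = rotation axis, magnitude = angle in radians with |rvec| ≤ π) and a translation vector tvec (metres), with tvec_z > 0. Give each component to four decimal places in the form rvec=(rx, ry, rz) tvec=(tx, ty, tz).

Intrinsics K: fx=699.5, fy=707.1, cx=302.3, cy=240.5
Marker side s = 0.081 m; corners in marker frame (Z=0):
  M0 = (-0.0405, +0.0405, 0)
  M1 = (+0.0405, +0.0405, 0)
  M2 = (+0.0405, -0.0405, 0)
  M3 = (-0.0405, -0.0405, 0)
Detected image corners:
  c0 = (218.550585, 169.686525) px
  c1 = (304.054170, 174.715419) px
  c2 = (340.840948, 63.477876) px
  c3 = (254.433472, 69.747761) px
Planar DLT: solve 8×8 A·h = b for H (H[2,2]=1):
  H  [+691.36699 -568.36390 +277.48207]
  H  [-166.92254 +1248.51094 +118.50478]
  H  [-1.32361 -0.42969 +1.00000]
B = K⁻¹H; ‖b₁‖=2.057334, ‖b₂‖=2.057334; λ = 2/(‖b₁‖+‖b₂‖) = 0.486066, sign → tz>0 ⇒ λ=+0.486066
r₁ = λ·B[:,0] = (+0.75845,+0.10408,-0.64336); r₂ = λ·B[:,1] = (-0.30468,+0.92927,-0.20886)
r₃ = r₁×r₂ = (+0.57612,+0.35443,+0.73652); SVD([r₁ r₂ r₃]) → R = UVᵀ:
  R  [+0.75845 -0.30468 +0.57612]
  R  [+0.10408 +0.92927 +0.35443]
  R  [-0.64336 -0.20886 +0.73652]
t = (-0.01725, -0.08386, +0.48607) m
tr R = 2.424248; θ = arccos((tr R − 1)/2) = 0.778277 rad = 44.592°
axis k = ((R−Rᵀ)₃₂, (R−Rᵀ)₁₃, (R−Rᵀ)₂₁) / (2 sinθ) = (-0.401170, +0.868512, +0.291117)
rvec = θ·k = (-0.312222, +0.675944, +0.226570)

rvec=(-0.3122, 0.6759, 0.2266) tvec=(-0.0172, -0.0839, 0.4861)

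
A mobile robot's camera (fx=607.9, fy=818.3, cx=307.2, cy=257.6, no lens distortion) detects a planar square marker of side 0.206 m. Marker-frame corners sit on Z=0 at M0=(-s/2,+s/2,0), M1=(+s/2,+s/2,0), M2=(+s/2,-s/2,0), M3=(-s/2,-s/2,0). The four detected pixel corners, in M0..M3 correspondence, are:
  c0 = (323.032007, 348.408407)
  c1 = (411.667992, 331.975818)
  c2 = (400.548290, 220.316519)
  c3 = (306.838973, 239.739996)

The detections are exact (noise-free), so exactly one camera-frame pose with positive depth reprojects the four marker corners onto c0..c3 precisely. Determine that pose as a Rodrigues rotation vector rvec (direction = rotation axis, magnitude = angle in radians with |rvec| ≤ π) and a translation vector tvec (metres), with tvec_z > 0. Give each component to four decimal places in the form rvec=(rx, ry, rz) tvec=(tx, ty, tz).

rvec=(0.4067, 0.0855, -0.1715) tvec=(0.1192, 0.0487, 1.3639)

Intrinsics K: fx=607.9, fy=818.3, cx=307.2, cy=257.6
Marker side s = 0.206 m; corners in marker frame (Z=0):
  M0 = (-0.1030, +0.1030, 0)
  M1 = (+0.1030, +0.1030, 0)
  M2 = (+0.1030, -0.1030, 0)
  M3 = (-0.1030, -0.1030, 0)
Detected image corners:
  c0 = (323.032007, 348.408407) px
  c1 = (411.667992, 331.975818) px
  c2 = (400.548290, 220.316519) px
  c3 = (306.838973, 239.739996) px
Planar DLT: solve 8×8 A·h = b for H (H[2,2]=1):
  H  [+411.31434 +168.41726 +360.31823]
  H  [-111.26409 +615.38841 +286.79474]
  H  [-0.08574 +0.28297 +1.00000]
B = K⁻¹H; ‖b₁‖=0.733178, ‖b₂‖=0.733178; λ = 2/(‖b₁‖+‖b₂‖) = 1.363926, sign → tz>0 ⇒ λ=+1.363926
r₁ = λ·B[:,0] = (+0.98195,-0.14864,-0.11695); r₂ = λ·B[:,1] = (+0.18284,+0.90422,+0.38594)
r₃ = r₁×r₂ = (+0.04838,-0.40036,+0.91508); SVD([r₁ r₂ r₃]) → R = UVᵀ:
  R  [+0.98195 +0.18284 +0.04838]
  R  [-0.14864 +0.90422 -0.40036]
  R  [-0.11695 +0.38594 +0.91508]
t = (+0.11918, +0.04866, +1.36393) m
tr R = 2.801253; θ = arccos((tr R − 1)/2) = 0.449587 rad = 25.759°
axis k = ((R−Rᵀ)₃₂, (R−Rᵀ)₁₃, (R−Rᵀ)₂₁) / (2 sinθ) = (+0.904646, +0.190211, -0.381361)
rvec = θ·k = (+0.406717, +0.085516, -0.171455)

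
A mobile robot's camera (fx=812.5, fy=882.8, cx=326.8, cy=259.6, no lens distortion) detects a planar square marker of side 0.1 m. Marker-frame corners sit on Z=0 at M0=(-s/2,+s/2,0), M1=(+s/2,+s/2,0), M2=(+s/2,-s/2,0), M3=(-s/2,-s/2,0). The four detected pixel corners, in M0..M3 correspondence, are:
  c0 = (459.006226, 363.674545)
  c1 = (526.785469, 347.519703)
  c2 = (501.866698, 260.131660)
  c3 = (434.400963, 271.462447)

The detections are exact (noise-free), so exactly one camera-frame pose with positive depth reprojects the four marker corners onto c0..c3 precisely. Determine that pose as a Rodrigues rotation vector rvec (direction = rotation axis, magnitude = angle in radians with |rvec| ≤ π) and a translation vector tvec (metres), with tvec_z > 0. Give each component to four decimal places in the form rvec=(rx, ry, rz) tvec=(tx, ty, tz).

rvec=(-0.2764, -0.4729, -0.1932) tvec=(0.1790, 0.0538, 0.9417)

Intrinsics K: fx=812.5, fy=882.8, cx=326.8, cy=259.6
Marker side s = 0.1 m; corners in marker frame (Z=0):
  M0 = (-0.0500, +0.0500, 0)
  M1 = (+0.0500, +0.0500, 0)
  M2 = (+0.0500, -0.0500, 0)
  M3 = (-0.0500, -0.0500, 0)
Detected image corners:
  c0 = (459.006226, 363.674545) px
  c1 = (526.785469, 347.519703) px
  c2 = (501.866698, 260.131660) px
  c3 = (434.400963, 271.462447) px
Planar DLT: solve 8×8 A·h = b for H (H[2,2]=1):
  H  [+917.41283 +137.05727 +481.22097]
  H  [+18.81132 +825.88078 +310.00788]
  H  [+0.50197 -0.23017 +1.00000]
B = K⁻¹H; ‖b₁‖=1.061918, ‖b₂‖=1.061919; λ = 2/(‖b₁‖+‖b₂‖) = 0.941692, sign → tz>0 ⇒ λ=+0.941692
r₁ = λ·B[:,0] = (+0.87316,-0.11894,+0.47270); r₂ = λ·B[:,1] = (+0.24603,+0.94471,-0.21675)
r₃ = r₁×r₂ = (-0.42079,+0.30556,+0.85415); SVD([r₁ r₂ r₃]) → R = UVᵀ:
  R  [+0.87316 +0.24603 -0.42079]
  R  [-0.11894 +0.94471 +0.30556]
  R  [+0.47270 -0.21675 +0.85415]
t = (+0.17897, +0.05377, +0.94169) m
tr R = 2.672020; θ = arccos((tr R − 1)/2) = 0.580826 rad = 33.279°
axis k = ((R−Rᵀ)₃₂, (R−Rᵀ)₁₃, (R−Rᵀ)₂₁) / (2 sinθ) = (-0.475943, -0.814172, -0.332569)
rvec = θ·k = (-0.276440, -0.472892, -0.193165)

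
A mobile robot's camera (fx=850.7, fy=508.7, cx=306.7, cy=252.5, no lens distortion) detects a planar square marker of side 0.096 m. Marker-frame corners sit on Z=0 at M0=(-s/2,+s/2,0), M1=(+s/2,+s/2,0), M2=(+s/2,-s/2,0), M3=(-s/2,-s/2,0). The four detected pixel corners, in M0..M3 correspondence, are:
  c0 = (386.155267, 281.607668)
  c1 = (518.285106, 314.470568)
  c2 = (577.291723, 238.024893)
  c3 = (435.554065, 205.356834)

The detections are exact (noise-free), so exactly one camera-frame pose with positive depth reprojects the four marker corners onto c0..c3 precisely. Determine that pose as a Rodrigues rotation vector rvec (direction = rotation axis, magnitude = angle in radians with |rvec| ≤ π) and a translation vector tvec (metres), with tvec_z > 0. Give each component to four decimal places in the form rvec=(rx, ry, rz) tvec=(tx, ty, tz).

Intrinsics K: fx=850.7, fy=508.7, cx=306.7, cy=252.5
Marker side s = 0.096 m; corners in marker frame (Z=0):
  M0 = (-0.0480, +0.0480, 0)
  M1 = (+0.0480, +0.0480, 0)
  M2 = (+0.0480, -0.0480, 0)
  M3 = (-0.0480, -0.0480, 0)
Detected image corners:
  c0 = (386.155267, 281.607668) px
  c1 = (518.285106, 314.470568) px
  c2 = (577.291723, 238.024893) px
  c3 = (435.554065, 205.356834) px
Planar DLT: solve 8×8 A·h = b for H (H[2,2]=1):
  H  [+1285.50911 -268.76979 +477.56472]
  H  [+265.75836 +955.29252 +260.76456]
  H  [-0.29084 +0.61575 +1.00000]
B = K⁻¹H; ‖b₁‖=1.772164, ‖b₂‖=1.772164; λ = 2/(‖b₁‖+‖b₂‖) = 0.564282, sign → tz>0 ⇒ λ=+0.564282
r₁ = λ·B[:,0] = (+0.91186,+0.37626,-0.16411); r₂ = λ·B[:,1] = (-0.30355,+0.88720,+0.34746)
r₃ = r₁×r₂ = (+0.27634,-0.26702,+0.92322); SVD([r₁ r₂ r₃]) → R = UVᵀ:
  R  [+0.91186 -0.30355 +0.27634]
  R  [+0.37626 +0.88720 -0.26702]
  R  [-0.16411 +0.34746 +0.92322]
t = (+0.11334, +0.00917, +0.56428) m
tr R = 2.722292; θ = arccos((tr R − 1)/2) = 0.533276 rad = 30.554°
axis k = ((R−Rᵀ)₃₂, (R−Rᵀ)₁₃, (R−Rᵀ)₂₁) / (2 sinθ) = (+0.604373, +0.433210, +0.668627)
rvec = θ·k = (+0.322298, +0.231021, +0.356563)

rvec=(0.3223, 0.2310, 0.3566) tvec=(0.1133, 0.0092, 0.5643)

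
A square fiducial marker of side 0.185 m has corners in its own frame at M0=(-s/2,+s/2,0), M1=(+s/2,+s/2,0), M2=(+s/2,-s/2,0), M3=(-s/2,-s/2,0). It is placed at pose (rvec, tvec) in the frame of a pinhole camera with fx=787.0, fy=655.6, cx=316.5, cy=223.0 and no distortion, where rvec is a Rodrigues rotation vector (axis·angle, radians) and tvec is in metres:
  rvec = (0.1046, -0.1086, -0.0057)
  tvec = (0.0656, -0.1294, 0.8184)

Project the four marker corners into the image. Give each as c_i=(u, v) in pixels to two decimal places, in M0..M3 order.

Intrinsics K: fx=787.0, fy=655.6, cx=316.5, cy=223.0
Marker side s = 0.185 m; corners in marker frame (Z=0):
  M0 = (-0.0925, +0.0925, 0)
  M1 = (+0.0925, +0.0925, 0)
  M2 = (+0.0925, -0.0925, 0)
  M3 = (-0.0925, -0.0925, 0)
rvec = (0.1046, -0.1086, -0.0057), |rvec| = θ = 0.15089 rad = 8.645°
Rodrigues: sinθ=0.15032, 1−cosθ=0.01136; R = I + sinθ·[k]× + (1−cosθ)·[k]×²:
    [+0.99410 +0.00001 -0.10849]
    [-0.01135 +0.99452 -0.10389]
    [+0.10789 +0.10451 +0.98865]
t = (0.0656, -0.1294, 0.8184) m
M0: Pc = R·M0+t = (-0.02635, -0.03636, +0.81809); u = 787.0·(-0.02635)/0.81809 + 316.5 = 291.1482, v = 655.6·(-0.03636)/0.81809 + 223.0 = 193.8642
M1: Pc = R·M1+t = (+0.15755, -0.03846, +0.83805); u = 787.0·(+0.15755)/0.83805 + 316.5 = 464.4579, v = 655.6·(-0.03846)/0.83805 + 223.0 = 192.9159
M2: Pc = R·M2+t = (+0.15755, -0.22244, +0.81871); u = 787.0·(+0.15755)/0.81871 + 316.5 = 467.9504, v = 655.6·(-0.22244)/0.81871 + 223.0 = 44.8744
M3: Pc = R·M3+t = (-0.02635, -0.22034, +0.79875); u = 787.0·(-0.02635)/0.79875 + 316.5 = 290.5328, v = 655.6·(-0.22034)/0.79875 + 223.0 = 42.1463

c0=(291.15, 193.86) c1=(464.46, 192.92) c2=(467.95, 44.87) c3=(290.53, 42.15)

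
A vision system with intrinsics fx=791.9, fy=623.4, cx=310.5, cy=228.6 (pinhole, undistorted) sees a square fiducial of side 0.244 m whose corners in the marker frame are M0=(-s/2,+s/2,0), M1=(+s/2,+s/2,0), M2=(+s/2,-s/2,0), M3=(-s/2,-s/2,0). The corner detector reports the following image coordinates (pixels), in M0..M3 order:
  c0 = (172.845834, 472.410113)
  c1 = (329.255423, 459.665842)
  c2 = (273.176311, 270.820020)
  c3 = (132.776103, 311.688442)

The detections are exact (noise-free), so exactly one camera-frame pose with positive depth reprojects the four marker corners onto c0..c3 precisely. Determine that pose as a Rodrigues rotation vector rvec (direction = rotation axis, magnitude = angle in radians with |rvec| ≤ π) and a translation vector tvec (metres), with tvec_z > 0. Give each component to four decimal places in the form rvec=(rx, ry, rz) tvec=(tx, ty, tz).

rvec=(-0.1036, 0.6838, -0.2957) tvec=(-0.0999, 0.2090, 0.8754)

Intrinsics K: fx=791.9, fy=623.4, cx=310.5, cy=228.6
Marker side s = 0.244 m; corners in marker frame (Z=0):
  M0 = (-0.1220, +0.1220, 0)
  M1 = (+0.1220, +0.1220, 0)
  M2 = (+0.1220, -0.1220, 0)
  M3 = (-0.1220, -0.1220, 0)
Detected image corners:
  c0 = (172.845834, 472.410113) px
  c1 = (329.255423, 459.665842) px
  c2 = (273.176311, 270.820020) px
  c3 = (132.776103, 311.688442) px
Planar DLT: solve 8×8 A·h = b for H (H[2,2]=1):
  H  [+450.06053 +144.83806 +220.10296]
  H  [-373.73552 +629.03344 +377.45822]
  H  [-0.69284 -0.21768 +1.00000]
B = K⁻¹H; ‖b₁‖=1.142345, ‖b₂‖=1.142345; λ = 2/(‖b₁‖+‖b₂‖) = 0.875392, sign → tz>0 ⇒ λ=+0.875392
r₁ = λ·B[:,0] = (+0.73532,-0.30240,-0.60651); r₂ = λ·B[:,1] = (+0.23482,+0.95318,-0.19055)
r₃ = r₁×r₂ = (+0.63574,-0.00231,+0.77190); SVD([r₁ r₂ r₃]) → R = UVᵀ:
  R  [+0.73532 +0.23482 +0.63574]
  R  [-0.30240 +0.95318 -0.00231]
  R  [-0.60651 -0.19055 +0.77190]
t = (-0.09993, +0.20903, +0.87539) m
tr R = 2.460403; θ = arccos((tr R − 1)/2) = 0.752180 rad = 43.097°
axis k = ((R−Rᵀ)₃₂, (R−Rᵀ)₁₃, (R−Rᵀ)₂₁) / (2 sinθ) = (-0.137761, +0.909096, -0.393149)
rvec = θ·k = (-0.103621, +0.683804, -0.295719)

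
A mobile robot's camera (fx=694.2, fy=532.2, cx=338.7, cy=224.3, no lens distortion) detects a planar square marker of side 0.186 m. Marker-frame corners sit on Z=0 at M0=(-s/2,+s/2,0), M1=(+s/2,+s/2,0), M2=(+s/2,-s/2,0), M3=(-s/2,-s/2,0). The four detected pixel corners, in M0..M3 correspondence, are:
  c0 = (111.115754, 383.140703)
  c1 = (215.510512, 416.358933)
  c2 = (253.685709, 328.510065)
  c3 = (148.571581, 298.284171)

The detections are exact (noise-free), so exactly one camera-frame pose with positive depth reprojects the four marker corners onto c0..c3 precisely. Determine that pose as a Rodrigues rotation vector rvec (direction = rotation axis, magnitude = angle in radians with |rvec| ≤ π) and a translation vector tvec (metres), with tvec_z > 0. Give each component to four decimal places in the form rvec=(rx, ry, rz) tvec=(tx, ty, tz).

Intrinsics K: fx=694.2, fy=532.2, cx=338.7, cy=224.3
Marker side s = 0.186 m; corners in marker frame (Z=0):
  M0 = (-0.0930, +0.0930, 0)
  M1 = (+0.0930, +0.0930, 0)
  M2 = (+0.0930, -0.0930, 0)
  M3 = (-0.0930, -0.0930, 0)
Detected image corners:
  c0 = (111.115754, 383.140703) px
  c1 = (215.510512, 416.358933) px
  c2 = (253.685709, 328.510065) px
  c3 = (148.571581, 298.284171) px
Planar DLT: solve 8×8 A·h = b for H (H[2,2]=1):
  H  [+531.04510 -208.15772 +181.40841]
  H  [+107.60588 +454.58004 +356.20563]
  H  [-0.17647 -0.02678 +1.00000]
B = K⁻¹H; ‖b₁‖=0.912113, ‖b₂‖=0.912113; λ = 2/(‖b₁‖+‖b₂‖) = 1.096355, sign → tz>0 ⇒ λ=+1.096355
r₁ = λ·B[:,0] = (+0.93308,+0.30321,-0.19347); r₂ = λ·B[:,1] = (-0.31442,+0.94883,-0.02936)
r₃ = r₁×r₂ = (+0.17467,+0.08823,+0.98067); SVD([r₁ r₂ r₃]) → R = UVᵀ:
  R  [+0.93308 -0.31442 +0.17467]
  R  [+0.30321 +0.94883 +0.08823]
  R  [-0.19347 -0.02936 +0.98067]
t = (-0.24841, +0.27173, +1.09636) m
tr R = 2.862574; θ = arccos((tr R − 1)/2) = 0.372866 rad = 21.364°
axis k = ((R−Rᵀ)₃₂, (R−Rᵀ)₁₃, (R−Rᵀ)₂₁) / (2 sinθ) = (-0.161398, +0.505281, +0.847727)
rvec = θ·k = (-0.060180, +0.188402, +0.316089)

rvec=(-0.0602, 0.1884, 0.3161) tvec=(-0.2484, 0.2717, 1.0964)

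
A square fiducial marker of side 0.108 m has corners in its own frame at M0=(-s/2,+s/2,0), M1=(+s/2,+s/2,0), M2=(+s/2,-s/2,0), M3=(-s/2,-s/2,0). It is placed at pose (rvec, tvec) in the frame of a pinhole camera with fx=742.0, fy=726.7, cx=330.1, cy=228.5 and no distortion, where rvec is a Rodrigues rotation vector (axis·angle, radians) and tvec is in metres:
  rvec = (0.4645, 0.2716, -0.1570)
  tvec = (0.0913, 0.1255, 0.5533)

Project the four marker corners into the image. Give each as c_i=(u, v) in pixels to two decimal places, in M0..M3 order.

c0=(394.35, 446.95) c1=(534.19, 447.04) c2=(519.42, 331.69) c3=(368.84, 338.27)

Intrinsics K: fx=742.0, fy=726.7, cx=330.1, cy=228.5
Marker side s = 0.108 m; corners in marker frame (Z=0):
  M0 = (-0.0540, +0.0540, 0)
  M1 = (+0.0540, +0.0540, 0)
  M2 = (+0.0540, -0.0540, 0)
  M3 = (-0.0540, -0.0540, 0)
rvec = (0.4645, 0.2716, -0.1570), |rvec| = θ = 0.56051 rad = 32.115°
Rodrigues: sinθ=0.53162, 1−cosθ=0.15302; R = I + sinθ·[k]× + (1−cosθ)·[k]×²:
    [+0.95207 +0.21035 +0.22208]
    [-0.08746 +0.88291 -0.46132]
    [-0.29312 +0.41979 +0.85899]
t = (0.0913, 0.1255, 0.5533) m
M0: Pc = R·M0+t = (+0.05125, +0.17790, +0.59180); u = 742.0·(+0.05125)/0.59180 + 330.1 = 394.3544, v = 726.7·(+0.17790)/0.59180 + 228.5 = 446.9533
M1: Pc = R·M1+t = (+0.15407, +0.16845, +0.56014); u = 742.0·(+0.15407)/0.56014 + 330.1 = 534.1925, v = 726.7·(+0.16845)/0.56014 + 228.5 = 447.0446
M2: Pc = R·M2+t = (+0.13135, +0.07310, +0.51480); u = 742.0·(+0.13135)/0.51480 + 330.1 = 519.4222, v = 726.7·(+0.07310)/0.51480 + 228.5 = 331.6884
M3: Pc = R·M3+t = (+0.02853, +0.08255, +0.54646); u = 742.0·(+0.02853)/0.54646 + 330.1 = 368.8381, v = 726.7·(+0.08255)/0.54646 + 228.5 = 338.2721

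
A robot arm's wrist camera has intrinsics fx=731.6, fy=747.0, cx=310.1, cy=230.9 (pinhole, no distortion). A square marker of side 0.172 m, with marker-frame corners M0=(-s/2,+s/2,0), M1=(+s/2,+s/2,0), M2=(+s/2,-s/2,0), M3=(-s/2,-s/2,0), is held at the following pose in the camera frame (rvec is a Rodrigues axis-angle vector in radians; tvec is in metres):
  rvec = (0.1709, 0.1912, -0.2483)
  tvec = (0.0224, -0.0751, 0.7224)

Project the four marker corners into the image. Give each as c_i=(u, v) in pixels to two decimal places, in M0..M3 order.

c0=(274.01, 257.25) c1=(439.22, 217.90) c2=(396.70, 40.14) c3=(227.97, 89.57)

Intrinsics K: fx=731.6, fy=747.0, cx=310.1, cy=230.9
Marker side s = 0.172 m; corners in marker frame (Z=0):
  M0 = (-0.0860, +0.0860, 0)
  M1 = (+0.0860, +0.0860, 0)
  M2 = (+0.0860, -0.0860, 0)
  M3 = (-0.0860, -0.0860, 0)
rvec = (0.1709, 0.1912, -0.2483), |rvec| = θ = 0.35696 rad = 20.452°
Rodrigues: sinθ=0.34942, 1−cosθ=0.06303; R = I + sinθ·[k]× + (1−cosθ)·[k]×²:
    [+0.95141 +0.25923 +0.16617]
    [-0.22690 +0.95505 -0.19078]
    [-0.20816 +0.14381 +0.96747]
t = (0.0224, -0.0751, 0.7224) m
M0: Pc = R·M0+t = (-0.03713, +0.02655, +0.75267); u = 731.6·(-0.03713)/0.75267 + 310.1 = 274.0111, v = 747.0·(+0.02655)/0.75267 + 230.9 = 257.2474
M1: Pc = R·M1+t = (+0.12652, -0.01248, +0.71687); u = 731.6·(+0.12652)/0.71687 + 310.1 = 439.2154, v = 747.0·(-0.01248)/0.71687 + 230.9 = 217.8968
M2: Pc = R·M2+t = (+0.08193, -0.17675, +0.69213); u = 731.6·(+0.08193)/0.69213 + 310.1 = 396.7002, v = 747.0·(-0.17675)/0.69213 + 230.9 = 40.1409
M3: Pc = R·M3+t = (-0.08172, -0.13772, +0.72793); u = 731.6·(-0.08172)/0.72793 + 310.1 = 227.9735, v = 747.0·(-0.13772)/0.72793 + 230.9 = 89.5715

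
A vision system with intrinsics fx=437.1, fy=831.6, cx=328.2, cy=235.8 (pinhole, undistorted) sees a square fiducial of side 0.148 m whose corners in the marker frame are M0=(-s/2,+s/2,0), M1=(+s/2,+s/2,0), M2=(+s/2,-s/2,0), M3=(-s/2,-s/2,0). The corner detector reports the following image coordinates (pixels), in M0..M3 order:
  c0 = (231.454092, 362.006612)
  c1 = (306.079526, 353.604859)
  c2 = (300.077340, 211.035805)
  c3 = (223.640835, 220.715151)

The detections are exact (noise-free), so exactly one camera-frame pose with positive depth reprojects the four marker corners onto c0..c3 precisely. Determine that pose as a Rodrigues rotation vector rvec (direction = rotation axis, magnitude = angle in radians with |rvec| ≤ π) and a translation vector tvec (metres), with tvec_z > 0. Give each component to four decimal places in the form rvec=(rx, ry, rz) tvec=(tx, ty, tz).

Intrinsics K: fx=437.1, fy=831.6, cx=328.2, cy=235.8
Marker side s = 0.148 m; corners in marker frame (Z=0):
  M0 = (-0.0740, +0.0740, 0)
  M1 = (+0.0740, +0.0740, 0)
  M2 = (+0.0740, -0.0740, 0)
  M3 = (-0.0740, -0.0740, 0)
Detected image corners:
  c0 = (231.454092, 362.006612) px
  c1 = (306.079526, 353.604859) px
  c2 = (300.077340, 211.035805) px
  c3 = (223.640835, 220.715151) px
Planar DLT: solve 8×8 A·h = b for H (H[2,2]=1):
  H  [+496.94783 +90.89885 +265.21521]
  H  [-75.43359 +1006.76111 +287.73231]
  H  [-0.05021 +0.16660 +1.00000]
B = K⁻¹H; ‖b₁‖=1.178177, ‖b₂‖=1.178177; λ = 2/(‖b₁‖+‖b₂‖) = 0.848769, sign → tz>0 ⇒ λ=+0.848769
r₁ = λ·B[:,0] = (+0.99698,-0.06491,-0.04262); r₂ = λ·B[:,1] = (+0.07033,+0.98745,+0.14141)
r₃ = r₁×r₂ = (+0.03290,-0.14398,+0.98903); SVD([r₁ r₂ r₃]) → R = UVᵀ:
  R  [+0.99698 +0.07033 +0.03290]
  R  [-0.06491 +0.98745 -0.14398]
  R  [-0.04262 +0.14141 +0.98903]
t = (-0.12231, +0.05300, +0.84877) m
tr R = 2.973464; θ = arccos((tr R − 1)/2) = 0.163078 rad = 9.344°
axis k = ((R−Rᵀ)₃₂, (R−Rᵀ)₁₃, (R−Rᵀ)₂₁) / (2 sinθ) = (+0.878892, +0.232570, -0.416486)
rvec = θ·k = (+0.143328, +0.037927, -0.067920)

rvec=(0.1433, 0.0379, -0.0679) tvec=(-0.1223, 0.0530, 0.8488)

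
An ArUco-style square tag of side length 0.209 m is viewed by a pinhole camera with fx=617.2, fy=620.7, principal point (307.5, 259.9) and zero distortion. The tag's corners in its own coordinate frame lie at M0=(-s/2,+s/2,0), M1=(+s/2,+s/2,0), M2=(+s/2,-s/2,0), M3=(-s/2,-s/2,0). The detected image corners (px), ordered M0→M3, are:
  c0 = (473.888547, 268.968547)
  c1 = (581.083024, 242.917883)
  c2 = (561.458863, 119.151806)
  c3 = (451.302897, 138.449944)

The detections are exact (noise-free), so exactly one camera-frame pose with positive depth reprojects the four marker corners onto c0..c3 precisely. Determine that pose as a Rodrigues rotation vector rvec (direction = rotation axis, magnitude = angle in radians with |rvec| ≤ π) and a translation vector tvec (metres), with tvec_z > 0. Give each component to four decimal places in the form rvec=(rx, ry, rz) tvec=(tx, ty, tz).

Intrinsics K: fx=617.2, fy=620.7, cx=307.5, cy=259.9
Marker side s = 0.209 m; corners in marker frame (Z=0):
  M0 = (-0.1045, +0.1045, 0)
  M1 = (+0.1045, +0.1045, 0)
  M2 = (+0.1045, -0.1045, 0)
  M3 = (-0.1045, -0.1045, 0)
Detected image corners:
  c0 = (473.888547, 268.968547) px
  c1 = (581.083024, 242.917883) px
  c2 = (561.458863, 119.151806) px
  c3 = (451.302897, 138.449944) px
Planar DLT: solve 8×8 A·h = b for H (H[2,2]=1):
  H  [+658.50018 +141.27050 +518.54195]
  H  [-57.05051 +622.95145 +192.57476]
  H  [+0.26808 +0.07832 +1.00000]
B = K⁻¹H; ‖b₁‖=0.992319, ‖b₂‖=0.992319; λ = 2/(‖b₁‖+‖b₂‖) = 1.007740, sign → tz>0 ⇒ λ=+1.007740
r₁ = λ·B[:,0] = (+0.94058,-0.20575,+0.27016); r₂ = λ·B[:,1] = (+0.19134,+0.97835,+0.07893)
r₃ = r₁×r₂ = (-0.28055,-0.02255,+0.95958); SVD([r₁ r₂ r₃]) → R = UVᵀ:
  R  [+0.94058 +0.19134 -0.28055]
  R  [-0.20575 +0.97835 -0.02255]
  R  [+0.27016 +0.07893 +0.95958]
t = (+0.34458, -0.10931, +1.00774) m
tr R = 2.878497; θ = arccos((tr R − 1)/2) = 0.350362 rad = 20.074°
axis k = ((R−Rᵀ)₃₂, (R−Rᵀ)₁₃, (R−Rᵀ)₂₁) / (2 sinθ) = (+0.147828, -0.802222, -0.578435)
rvec = θ·k = (+0.051793, -0.281068, -0.202662)

rvec=(0.0518, -0.2811, -0.2027) tvec=(0.3446, -0.1093, 1.0077)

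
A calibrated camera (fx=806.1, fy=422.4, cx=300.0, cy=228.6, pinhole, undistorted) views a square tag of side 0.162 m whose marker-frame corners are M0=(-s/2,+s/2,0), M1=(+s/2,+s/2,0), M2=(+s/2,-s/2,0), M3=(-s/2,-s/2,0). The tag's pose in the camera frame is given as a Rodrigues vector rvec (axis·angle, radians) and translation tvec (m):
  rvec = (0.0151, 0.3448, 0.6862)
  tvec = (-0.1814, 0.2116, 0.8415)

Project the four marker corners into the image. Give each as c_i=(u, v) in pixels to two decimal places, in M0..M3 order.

Intrinsics K: fx=806.1, fy=422.4, cx=300.0, cy=228.6
Marker side s = 0.162 m; corners in marker frame (Z=0):
  M0 = (-0.0810, +0.0810, 0)
  M1 = (+0.0810, +0.0810, 0)
  M2 = (+0.0810, -0.0810, 0)
  M3 = (-0.0810, -0.0810, 0)
rvec = (0.0151, 0.3448, 0.6862), |rvec| = θ = 0.76811 rad = 44.009°
Rodrigues: sinθ=0.69477, 1−cosθ=0.28077; R = I + sinθ·[k]× + (1−cosθ)·[k]×²:
    [+0.71934 -0.61821 +0.31681]
    [+0.62317 +0.77581 +0.09894]
    [-0.30695 +0.12626 +0.94331]
t = (-0.1814, 0.2116, 0.8415) m
M0: Pc = R·M0+t = (-0.28974, +0.22396, +0.87659); u = 806.1·(-0.28974)/0.87659 + 300.0 = 33.5578, v = 422.4·(+0.22396)/0.87659 + 228.6 = 336.5209
M1: Pc = R·M1+t = (-0.17321, +0.32492, +0.82686); u = 806.1·(-0.17321)/0.82686 + 300.0 = 131.1408, v = 422.4·(+0.32492)/0.82686 + 228.6 = 394.5824
M2: Pc = R·M2+t = (-0.07306, +0.19924, +0.80641); u = 806.1·(-0.07306)/0.80641 + 300.0 = 226.9694, v = 422.4·(+0.19924)/0.80641 + 228.6 = 332.9605
M3: Pc = R·M3+t = (-0.18959, +0.09828, +0.85614); u = 806.1·(-0.18959)/0.85614 + 300.0 = 121.4893, v = 422.4·(+0.09828)/0.85614 + 228.6 = 277.0909

c0=(33.56, 336.52) c1=(131.14, 394.58) c2=(226.97, 332.96) c3=(121.49, 277.09)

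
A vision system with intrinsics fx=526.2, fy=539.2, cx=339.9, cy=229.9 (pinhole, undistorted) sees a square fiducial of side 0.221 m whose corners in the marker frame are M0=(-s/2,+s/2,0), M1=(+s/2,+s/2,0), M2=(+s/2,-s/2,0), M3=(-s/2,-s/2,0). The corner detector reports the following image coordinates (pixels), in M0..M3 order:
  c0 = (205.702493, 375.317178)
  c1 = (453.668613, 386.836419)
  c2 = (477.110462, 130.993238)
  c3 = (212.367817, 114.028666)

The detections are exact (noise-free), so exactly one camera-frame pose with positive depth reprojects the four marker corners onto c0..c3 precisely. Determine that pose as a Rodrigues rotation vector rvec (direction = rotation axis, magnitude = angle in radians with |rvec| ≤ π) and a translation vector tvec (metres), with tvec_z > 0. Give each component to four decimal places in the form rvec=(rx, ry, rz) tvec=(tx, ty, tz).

Intrinsics K: fx=526.2, fy=539.2, cx=339.9, cy=229.9
Marker side s = 0.221 m; corners in marker frame (Z=0):
  M0 = (-0.1105, +0.1105, 0)
  M1 = (+0.1105, +0.1105, 0)
  M2 = (+0.1105, -0.1105, 0)
  M3 = (-0.1105, -0.1105, 0)
Detected image corners:
  c0 = (205.702493, 375.317178) px
  c1 = (453.668613, 386.836419) px
  c2 = (477.110462, 130.993238) px
  c3 = (212.367817, 114.028666) px
Planar DLT: solve 8×8 A·h = b for H (H[2,2]=1):
  H  [+1185.26123 +32.96858 +338.07728]
  H  [+83.85680 +1245.59950 +256.15218]
  H  [+0.07873 +0.30074 +1.00000]
B = K⁻¹H; ‖b₁‖=2.206418, ‖b₂‖=2.206418; λ = 2/(‖b₁‖+‖b₂‖) = 0.453223, sign → tz>0 ⇒ λ=+0.453223
r₁ = λ·B[:,0] = (+0.99783,+0.05527,+0.03568); r₂ = λ·B[:,1] = (-0.05965,+0.98887,+0.13630)
r₃ = r₁×r₂ = (-0.02775,-0.13814,+0.99002); SVD([r₁ r₂ r₃]) → R = UVᵀ:
  R  [+0.99783 -0.05965 -0.02775]
  R  [+0.05527 +0.98887 -0.13814]
  R  [+0.03568 +0.13630 +0.99002]
t = (-0.00157, +0.02207, +0.45322) m
tr R = 2.976727; θ = arccos((tr R − 1)/2) = 0.152702 rad = 8.749°
axis k = ((R−Rᵀ)₃₂, (R−Rᵀ)₁₃, (R−Rᵀ)₂₁) / (2 sinθ) = (+0.902120, -0.208507, +0.377761)
rvec = θ·k = (+0.137755, -0.031839, +0.057685)

rvec=(0.1378, -0.0318, 0.0577) tvec=(-0.0016, 0.0221, 0.4532)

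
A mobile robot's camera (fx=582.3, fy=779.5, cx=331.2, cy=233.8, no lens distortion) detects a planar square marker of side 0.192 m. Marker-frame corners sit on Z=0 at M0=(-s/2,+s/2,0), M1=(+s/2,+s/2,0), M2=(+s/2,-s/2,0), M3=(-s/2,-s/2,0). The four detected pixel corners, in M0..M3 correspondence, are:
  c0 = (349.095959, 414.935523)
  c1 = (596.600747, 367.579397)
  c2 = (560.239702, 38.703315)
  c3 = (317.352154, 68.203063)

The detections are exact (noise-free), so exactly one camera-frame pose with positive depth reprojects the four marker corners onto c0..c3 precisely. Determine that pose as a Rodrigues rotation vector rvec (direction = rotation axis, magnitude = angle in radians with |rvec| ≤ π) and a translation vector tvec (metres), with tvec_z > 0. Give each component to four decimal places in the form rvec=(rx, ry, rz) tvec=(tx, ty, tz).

rvec=(-0.0658, -0.1108, -0.1183) tvec=(0.0961, -0.0079, 0.4389)

Intrinsics K: fx=582.3, fy=779.5, cx=331.2, cy=233.8
Marker side s = 0.192 m; corners in marker frame (Z=0):
  M0 = (-0.0960, +0.0960, 0)
  M1 = (+0.0960, +0.0960, 0)
  M2 = (+0.0960, -0.0960, 0)
  M3 = (-0.0960, -0.0960, 0)
Detected image corners:
  c0 = (349.095959, 414.935523) px
  c1 = (596.600747, 367.579397) px
  c2 = (560.239702, 38.703315) px
  c3 = (317.352154, 68.203063) px
Planar DLT: solve 8×8 A·h = b for H (H[2,2]=1):
  H  [+1395.44400 +116.48884 +458.66341]
  H  [-141.72345 +1728.39805 +219.69978]
  H  [+0.26005 -0.13419 +1.00000]
B = K⁻¹H; ‖b₁‖=2.278375, ‖b₂‖=2.278375; λ = 2/(‖b₁‖+‖b₂‖) = 0.438909, sign → tz>0 ⇒ λ=+0.438909
r₁ = λ·B[:,0] = (+0.98690,-0.11403,+0.11414); r₂ = λ·B[:,1] = (+0.12130,+0.99087,-0.05890)
r₃ = r₁×r₂ = (-0.10638,+0.07197,+0.99172); SVD([r₁ r₂ r₃]) → R = UVᵀ:
  R  [+0.98690 +0.12130 -0.10638]
  R  [-0.11403 +0.99087 +0.07197]
  R  [+0.11414 -0.05890 +0.99172]
t = (+0.09608, -0.00794, +0.43891) m
tr R = 2.969483; θ = arccos((tr R − 1)/2) = 0.174915 rad = 10.022°
axis k = ((R−Rᵀ)₃₂, (R−Rᵀ)₁₃, (R−Rᵀ)₂₁) / (2 sinθ) = (-0.376011, -0.633578, -0.676162)
rvec = θ·k = (-0.065770, -0.110822, -0.118271)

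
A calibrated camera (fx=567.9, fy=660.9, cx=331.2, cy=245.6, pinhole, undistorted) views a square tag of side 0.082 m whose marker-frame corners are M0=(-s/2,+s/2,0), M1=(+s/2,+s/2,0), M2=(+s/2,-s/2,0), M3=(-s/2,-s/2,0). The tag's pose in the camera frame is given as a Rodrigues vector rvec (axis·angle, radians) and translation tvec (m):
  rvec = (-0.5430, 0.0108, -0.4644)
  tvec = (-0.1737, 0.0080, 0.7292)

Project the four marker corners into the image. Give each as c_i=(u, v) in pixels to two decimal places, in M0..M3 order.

Intrinsics K: fx=567.9, fy=660.9, cx=331.2, cy=245.6
Marker side s = 0.082 m; corners in marker frame (Z=0):
  M0 = (-0.0410, +0.0410, 0)
  M1 = (+0.0410, +0.0410, 0)
  M2 = (+0.0410, -0.0410, 0)
  M3 = (-0.0410, -0.0410, 0)
rvec = (-0.5430, 0.0108, -0.4644), |rvec| = θ = 0.71459 rad = 40.943°
Rodrigues: sinθ=0.65530, 1−cosθ=0.24464; R = I + sinθ·[k]× + (1−cosθ)·[k]×²:
    [+0.89662 +0.42306 +0.13071]
    [-0.42868 +0.75542 +0.49555]
    [+0.11091 -0.50036 +0.85869]
t = (-0.1737, 0.0080, 0.7292) m
M0: Pc = R·M0+t = (-0.19312, +0.05655, +0.70414); u = 567.9·(-0.19312)/0.70414 + 331.2 = 175.4486, v = 660.9·(+0.05655)/0.70414 + 245.6 = 298.6759
M1: Pc = R·M1+t = (-0.11959, +0.02140, +0.71323); u = 567.9·(-0.11959)/0.71323 + 331.2 = 235.9761, v = 660.9·(+0.02140)/0.71323 + 245.6 = 265.4263
M2: Pc = R·M2+t = (-0.15428, -0.04055, +0.75426); u = 567.9·(-0.15428)/0.75426 + 331.2 = 215.0361, v = 660.9·(-0.04055)/0.75426 + 245.6 = 210.0708
M3: Pc = R·M3+t = (-0.22781, -0.00540, +0.74517); u = 567.9·(-0.22781)/0.74517 + 331.2 = 157.5858, v = 660.9·(-0.00540)/0.74517 + 245.6 = 240.8140

c0=(175.45, 298.68) c1=(235.98, 265.43) c2=(215.04, 210.07) c3=(157.59, 240.81)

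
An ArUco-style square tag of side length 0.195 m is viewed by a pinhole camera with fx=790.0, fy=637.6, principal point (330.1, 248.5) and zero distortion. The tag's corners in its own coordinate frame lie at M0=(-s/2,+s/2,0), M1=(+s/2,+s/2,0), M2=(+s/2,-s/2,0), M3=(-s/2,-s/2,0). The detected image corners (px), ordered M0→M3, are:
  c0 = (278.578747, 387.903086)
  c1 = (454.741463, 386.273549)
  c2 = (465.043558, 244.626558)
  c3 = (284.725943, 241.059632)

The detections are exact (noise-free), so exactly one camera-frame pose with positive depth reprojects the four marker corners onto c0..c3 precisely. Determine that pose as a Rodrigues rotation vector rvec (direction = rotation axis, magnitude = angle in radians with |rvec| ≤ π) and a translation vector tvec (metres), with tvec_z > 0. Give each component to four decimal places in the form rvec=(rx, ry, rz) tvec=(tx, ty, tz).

rvec=(0.1115, -0.1549, 0.0314) tvec=(0.0452, 0.0895, 0.8467)

Intrinsics K: fx=790.0, fy=637.6, cx=330.1, cy=248.5
Marker side s = 0.195 m; corners in marker frame (Z=0):
  M0 = (-0.0975, +0.0975, 0)
  M1 = (+0.0975, +0.0975, 0)
  M2 = (+0.0975, -0.0975, 0)
  M3 = (-0.0975, -0.0975, 0)
Detected image corners:
  c0 = (278.578747, 387.903086) px
  c1 = (454.741463, 386.273549) px
  c2 = (465.043558, 244.626558) px
  c3 = (284.725943, 241.059632) px
Planar DLT: solve 8×8 A·h = b for H (H[2,2]=1):
  H  [+982.09857 +5.10022 +372.31891]
  H  [+62.71876 +779.80433 +315.87467]
  H  [+0.18388 +0.12803 +1.00000]
B = K⁻¹H; ‖b₁‖=1.181035, ‖b₂‖=1.181035; λ = 2/(‖b₁‖+‖b₂‖) = 0.846715, sign → tz>0 ⇒ λ=+0.846715
r₁ = λ·B[:,0] = (+0.98755,+0.02261,+0.15570); r₂ = λ·B[:,1] = (-0.03983,+0.99331,+0.10840)
r₃ = r₁×r₂ = (-0.15221,-0.11325,+0.98184); SVD([r₁ r₂ r₃]) → R = UVᵀ:
  R  [+0.98755 -0.03983 -0.15221]
  R  [+0.02261 +0.99331 -0.11325]
  R  [+0.15570 +0.10840 +0.98184]
t = (+0.04525, +0.08947, +0.84671) m
tr R = 2.962693; θ = arccos((tr R − 1)/2) = 0.193450 rad = 11.084°
axis k = ((R−Rᵀ)₃₂, (R−Rᵀ)₁₃, (R−Rᵀ)₂₁) / (2 sinθ) = (+0.576490, -0.800806, +0.162385)
rvec = θ·k = (+0.111522, -0.154916, +0.031414)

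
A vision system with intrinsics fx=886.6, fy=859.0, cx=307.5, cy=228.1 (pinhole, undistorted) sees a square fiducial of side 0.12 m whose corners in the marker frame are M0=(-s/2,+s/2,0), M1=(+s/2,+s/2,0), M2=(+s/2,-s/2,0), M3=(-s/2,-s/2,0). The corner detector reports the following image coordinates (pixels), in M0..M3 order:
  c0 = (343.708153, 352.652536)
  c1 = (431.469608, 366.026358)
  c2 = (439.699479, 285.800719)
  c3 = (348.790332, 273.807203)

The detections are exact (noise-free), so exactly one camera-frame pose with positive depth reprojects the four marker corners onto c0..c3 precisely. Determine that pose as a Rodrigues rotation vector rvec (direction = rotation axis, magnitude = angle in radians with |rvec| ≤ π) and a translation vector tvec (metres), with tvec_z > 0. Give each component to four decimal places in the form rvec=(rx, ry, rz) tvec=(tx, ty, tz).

rvec=(0.3284, 0.2434, 0.0843) tvec=(0.1100, 0.1262, 1.1773)

Intrinsics K: fx=886.6, fy=859.0, cx=307.5, cy=228.1
Marker side s = 0.12 m; corners in marker frame (Z=0):
  M0 = (-0.0600, +0.0600, 0)
  M1 = (+0.0600, +0.0600, 0)
  M2 = (+0.0600, -0.0600, 0)
  M3 = (-0.0600, -0.0600, 0)
Detected image corners:
  c0 = (343.708153, 352.652536) px
  c1 = (431.469608, 366.026358) px
  c2 = (439.699479, 285.800719) px
  c3 = (348.790332, 273.807203) px
Planar DLT: solve 8×8 A·h = b for H (H[2,2]=1):
  H  [+670.28019 +53.95310 +390.35402]
  H  [+45.33138 +752.05875 +320.16668]
  H  [-0.18920 +0.27953 +1.00000]
B = K⁻¹H; ‖b₁‖=0.849403, ‖b₂‖=0.849403; λ = 2/(‖b₁‖+‖b₂‖) = 1.177297, sign → tz>0 ⇒ λ=+1.177297
r₁ = λ·B[:,0] = (+0.96730,+0.12128,-0.22274); r₂ = λ·B[:,1] = (-0.04249,+0.94334,+0.32908)
r₃ = r₁×r₂ = (+0.25003,-0.30886,+0.91765); SVD([r₁ r₂ r₃]) → R = UVᵀ:
  R  [+0.96730 -0.04249 +0.25003]
  R  [+0.12128 +0.94334 -0.30886]
  R  [-0.22274 +0.32908 +0.91765]
t = (+0.11002, +0.12618, +1.17730) m
tr R = 2.828303; θ = arccos((tr R − 1)/2) = 0.417387 rad = 23.914°
axis k = ((R−Rᵀ)₃₂, (R−Rᵀ)₁₃, (R−Rᵀ)₂₁) / (2 sinθ) = (+0.786860, +0.583136, +0.201998)
rvec = θ·k = (+0.328425, +0.243393, +0.084311)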